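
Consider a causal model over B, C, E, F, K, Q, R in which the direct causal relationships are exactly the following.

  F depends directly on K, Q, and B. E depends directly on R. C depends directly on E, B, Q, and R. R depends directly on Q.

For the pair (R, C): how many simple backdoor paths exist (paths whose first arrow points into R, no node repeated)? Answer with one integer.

2

A backdoor path from R to C is any simple undirected path whose first edge points into R (i.e. leaves R via a parent).
Parents of R: {Q}.
Enumerating:
  P1: R <- Q -> C
  P2: R <- Q -> F <- B -> C
That exhausts the simple backdoor paths. Count: 2.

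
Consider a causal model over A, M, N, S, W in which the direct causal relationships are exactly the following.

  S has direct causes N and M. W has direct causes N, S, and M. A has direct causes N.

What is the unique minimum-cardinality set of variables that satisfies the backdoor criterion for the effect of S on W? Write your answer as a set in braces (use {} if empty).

{M, N}

Variables eligible for adjustment (non-descendants of S, excluding S and W): {A, M, N}.
Backdoor paths from S to W:
  P1: S <- M -> W
  P2: S <- N -> W
The empty set is not sufficient: P1 (S <- M -> W) has no collider blocking it and no conditioned non-collider, so it is open.
Try {M, N}:
  P1: blocked at fork node M ∈ conditioning set.
  P2: blocked at fork node N ∈ conditioning set.
{M, N} contains no descendant of S and blocks every backdoor path.
Every element of {M, N} is needed (dropping M leaves P1 open; dropping N leaves P2 open), so no proper subset is valid.
Among all size-2 subsets of the eligible variables, only {M, N} blocks every backdoor path, so it is the unique smallest valid adjustment set.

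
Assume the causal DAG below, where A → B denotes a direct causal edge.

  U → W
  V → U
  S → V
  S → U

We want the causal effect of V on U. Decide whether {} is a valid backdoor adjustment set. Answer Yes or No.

Backdoor paths from V to U (paths whose first edge points into V):
  P1: V <- S -> U
Condition 1 (no descendant of V in the set): holds — descendants of V are {U, W}; none are in {}.
Condition 2 (every backdoor path blocked by {}):
  P1: open — no interior node is in the conditioning set.
{} does not satisfy the backdoor criterion.

No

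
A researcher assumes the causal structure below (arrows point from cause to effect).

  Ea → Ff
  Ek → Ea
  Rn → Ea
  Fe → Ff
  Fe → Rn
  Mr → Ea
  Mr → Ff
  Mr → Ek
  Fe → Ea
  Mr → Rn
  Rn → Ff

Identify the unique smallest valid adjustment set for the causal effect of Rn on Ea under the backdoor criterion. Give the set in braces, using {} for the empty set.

{Fe, Mr}

Variables eligible for adjustment (non-descendants of Rn, excluding Rn and Ea): {Ek, Fe, Mr}.
Backdoor paths from Rn to Ea:
  P1: Rn <- Mr -> Ek -> Ea
  P2: Rn <- Mr -> Ea
  P3: Rn <- Mr -> Ff <- Fe -> Ea
  P4: Rn <- Mr -> Ff <- Ea
  P5: Rn <- Fe -> Ea
  P6: Rn <- Fe -> Ff <- Mr -> Ek -> Ea
  P7: Rn <- Fe -> Ff <- Mr -> Ea
  P8: Rn <- Fe -> Ff <- Ea
The empty set is not sufficient: P1 (Rn <- Mr -> Ek -> Ea) has no collider blocking it and no conditioned non-collider, so it is open.
Try {Fe, Mr}:
  P1: blocked at fork node Mr ∈ conditioning set.
  P2: blocked at fork node Mr ∈ conditioning set.
  P3: blocked at fork node Mr ∈ conditioning set.
  P4: blocked at fork node Mr ∈ conditioning set.
  P5: blocked at fork node Fe ∈ conditioning set.
  P6: blocked at fork node Fe ∈ conditioning set.
  P7: blocked at fork node Fe ∈ conditioning set.
  P8: blocked at fork node Fe ∈ conditioning set.
{Fe, Mr} contains no descendant of Rn and blocks every backdoor path.
Every element of {Fe, Mr} is needed (dropping Fe leaves P5 open; dropping Mr leaves P1 open), so no proper subset is valid.
Among all size-2 subsets of the eligible variables, only {Fe, Mr} blocks every backdoor path, so it is the unique smallest valid adjustment set.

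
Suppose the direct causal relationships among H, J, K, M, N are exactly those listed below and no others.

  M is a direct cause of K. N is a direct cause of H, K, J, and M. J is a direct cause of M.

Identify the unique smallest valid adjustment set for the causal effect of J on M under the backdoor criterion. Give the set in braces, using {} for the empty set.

{N}

Variables eligible for adjustment (non-descendants of J, excluding J and M): {H, N}.
Backdoor paths from J to M:
  P1: J <- N -> M
  P2: J <- N -> K <- M
The empty set is not sufficient: P1 (J <- N -> M) has no collider blocking it and no conditioned non-collider, so it is open.
Try {N}:
  P1: blocked at fork node N ∈ conditioning set.
  P2: blocked at fork node N ∈ conditioning set.
{N} contains no descendant of J and blocks every backdoor path.
No other singleton works — e.g. {H} leaves P1 open — so {N} is the unique smallest valid adjustment set.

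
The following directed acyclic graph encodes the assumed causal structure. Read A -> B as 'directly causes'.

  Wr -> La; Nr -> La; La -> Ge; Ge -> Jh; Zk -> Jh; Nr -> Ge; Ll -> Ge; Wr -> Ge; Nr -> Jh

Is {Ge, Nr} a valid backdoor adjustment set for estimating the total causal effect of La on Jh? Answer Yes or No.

No

Backdoor paths from La to Jh (paths whose first edge points into La):
  P1: La <- Nr -> Ge -> Jh
  P2: La <- Nr -> Jh
  P3: La <- Wr -> Ge <- Nr -> Jh
  P4: La <- Wr -> Ge -> Jh
Condition 1 (no descendant of La in the set): FAILS — Ge is a descendant of La.
Condition 2 (every backdoor path blocked by {Ge, Nr}):
  P1: blocked at fork node Nr ∈ conditioning set.
  P2: blocked at fork node Nr ∈ conditioning set.
  P3: blocked at fork node Nr ∈ conditioning set.
  P4: blocked at chain node Ge ∈ conditioning set.
{Ge, Nr} does not satisfy the backdoor criterion.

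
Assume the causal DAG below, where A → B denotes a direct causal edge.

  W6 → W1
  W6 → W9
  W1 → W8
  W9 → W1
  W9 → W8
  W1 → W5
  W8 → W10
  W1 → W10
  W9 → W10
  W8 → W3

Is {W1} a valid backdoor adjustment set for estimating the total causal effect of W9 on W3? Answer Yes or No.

No

Backdoor paths from W9 to W3 (paths whose first edge points into W9):
  P1: W9 <- W6 -> W1 -> W8 -> W3
  P2: W9 <- W6 -> W1 -> W10 <- W8 -> W3
Condition 1 (no descendant of W9 in the set): FAILS — W1 is a descendant of W9.
Condition 2 (every backdoor path blocked by {W1}):
  P1: blocked at chain node W1 ∈ conditioning set.
  P2: blocked at chain node W1 ∈ conditioning set.
{W1} does not satisfy the backdoor criterion.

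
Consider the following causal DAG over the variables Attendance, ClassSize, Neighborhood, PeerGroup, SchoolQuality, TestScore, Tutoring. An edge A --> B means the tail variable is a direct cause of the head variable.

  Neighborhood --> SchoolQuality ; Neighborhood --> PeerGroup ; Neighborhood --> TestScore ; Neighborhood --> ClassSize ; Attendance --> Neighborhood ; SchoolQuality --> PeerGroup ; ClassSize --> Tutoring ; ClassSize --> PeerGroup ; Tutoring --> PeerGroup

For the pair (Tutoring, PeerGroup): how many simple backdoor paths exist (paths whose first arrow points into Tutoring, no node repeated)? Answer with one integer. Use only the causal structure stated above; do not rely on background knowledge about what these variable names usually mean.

A backdoor path from Tutoring to PeerGroup is any simple undirected path whose first edge points into Tutoring (i.e. leaves Tutoring via a parent).
Parents of Tutoring: {ClassSize}.
Enumerating:
  P1: Tutoring <- ClassSize <- Neighborhood -> SchoolQuality -> PeerGroup
  P2: Tutoring <- ClassSize <- Neighborhood -> PeerGroup
  P3: Tutoring <- ClassSize -> PeerGroup
That exhausts the simple backdoor paths. Count: 3.

3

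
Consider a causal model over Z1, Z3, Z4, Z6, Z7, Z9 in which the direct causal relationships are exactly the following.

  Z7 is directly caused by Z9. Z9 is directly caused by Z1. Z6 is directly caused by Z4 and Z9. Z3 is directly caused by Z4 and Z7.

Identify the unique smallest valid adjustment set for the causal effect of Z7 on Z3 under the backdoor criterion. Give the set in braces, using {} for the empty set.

{}

Variables eligible for adjustment (non-descendants of Z7, excluding Z7 and Z3): {Z1, Z4, Z6, Z9}.
Backdoor paths from Z7 to Z3:
  P1: Z7 <- Z9 -> Z6 <- Z4 -> Z3
Each backdoor path contains an unconditioned collider, so every path is already blocked with the empty conditioning set:
  P1: blocked at collider Z6 (neither it nor any descendant is in the conditioning set).
The empty set is therefore the unique smallest valid set.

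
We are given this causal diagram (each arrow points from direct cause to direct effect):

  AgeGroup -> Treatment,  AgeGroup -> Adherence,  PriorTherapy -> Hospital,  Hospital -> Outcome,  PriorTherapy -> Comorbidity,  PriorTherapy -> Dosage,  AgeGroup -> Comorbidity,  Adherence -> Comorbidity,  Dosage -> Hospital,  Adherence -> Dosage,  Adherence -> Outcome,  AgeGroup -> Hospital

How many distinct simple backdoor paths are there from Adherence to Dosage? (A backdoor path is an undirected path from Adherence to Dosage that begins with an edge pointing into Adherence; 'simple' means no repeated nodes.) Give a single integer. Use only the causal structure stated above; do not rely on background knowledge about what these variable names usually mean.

A backdoor path from Adherence to Dosage is any simple undirected path whose first edge points into Adherence (i.e. leaves Adherence via a parent).
Parents of Adherence: {AgeGroup}.
Enumerating:
  P1: Adherence <- AgeGroup -> Comorbidity <- PriorTherapy -> Dosage
  P2: Adherence <- AgeGroup -> Comorbidity <- PriorTherapy -> Hospital <- Dosage
  P3: Adherence <- AgeGroup -> Hospital <- PriorTherapy -> Dosage
  P4: Adherence <- AgeGroup -> Hospital <- Dosage
That exhausts the simple backdoor paths. Count: 4.

4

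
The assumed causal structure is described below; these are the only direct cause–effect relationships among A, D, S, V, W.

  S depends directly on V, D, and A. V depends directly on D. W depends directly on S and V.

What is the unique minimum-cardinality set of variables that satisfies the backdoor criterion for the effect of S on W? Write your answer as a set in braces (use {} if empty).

{V}

Variables eligible for adjustment (non-descendants of S, excluding S and W): {A, D, V}.
Backdoor paths from S to W:
  P1: S <- D -> V -> W
  P2: S <- V -> W
The empty set is not sufficient: P1 (S <- D -> V -> W) has no collider blocking it and no conditioned non-collider, so it is open.
Try {V}:
  P1: blocked at chain node V ∈ conditioning set.
  P2: blocked at fork node V ∈ conditioning set.
{V} contains no descendant of S and blocks every backdoor path.
No other singleton works — e.g. {A} leaves P1 open — so {V} is the unique smallest valid adjustment set.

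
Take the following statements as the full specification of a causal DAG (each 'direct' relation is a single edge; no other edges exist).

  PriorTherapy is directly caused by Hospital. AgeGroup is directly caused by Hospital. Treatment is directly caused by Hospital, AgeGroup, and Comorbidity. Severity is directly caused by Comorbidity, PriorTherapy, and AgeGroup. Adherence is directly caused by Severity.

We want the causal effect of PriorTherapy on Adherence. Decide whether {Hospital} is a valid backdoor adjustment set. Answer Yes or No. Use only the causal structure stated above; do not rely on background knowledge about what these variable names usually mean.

Yes

Backdoor paths from PriorTherapy to Adherence (paths whose first edge points into PriorTherapy):
  P1: PriorTherapy <- Hospital -> AgeGroup -> Treatment <- Comorbidity -> Severity -> Adherence
  P2: PriorTherapy <- Hospital -> AgeGroup -> Severity -> Adherence
  P3: PriorTherapy <- Hospital -> Treatment <- AgeGroup -> Severity -> Adherence
  P4: PriorTherapy <- Hospital -> Treatment <- Comorbidity -> Severity -> Adherence
Condition 1 (no descendant of PriorTherapy in the set): holds — descendants of PriorTherapy are {Adherence, Severity}; none are in {Hospital}.
Condition 2 (every backdoor path blocked by {Hospital}):
  P1: blocked at fork node Hospital ∈ conditioning set.
  P2: blocked at fork node Hospital ∈ conditioning set.
  P3: blocked at fork node Hospital ∈ conditioning set.
  P4: blocked at fork node Hospital ∈ conditioning set.
{Hospital} satisfies the backdoor criterion.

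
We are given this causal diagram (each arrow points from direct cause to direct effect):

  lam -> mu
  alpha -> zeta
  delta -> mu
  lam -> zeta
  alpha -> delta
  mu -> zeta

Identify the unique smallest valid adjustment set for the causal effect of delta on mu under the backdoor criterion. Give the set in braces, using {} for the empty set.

Variables eligible for adjustment (non-descendants of delta, excluding delta and mu): {alpha, lam}.
Backdoor paths from delta to mu:
  P1: delta <- alpha -> zeta <- lam -> mu
  P2: delta <- alpha -> zeta <- mu
Each backdoor path contains an unconditioned collider, so every path is already blocked with the empty conditioning set:
  P1: blocked at collider zeta (neither it nor any descendant is in the conditioning set).
  P2: blocked at collider zeta (neither it nor any descendant is in the conditioning set).
The empty set is therefore the unique smallest valid set.

{}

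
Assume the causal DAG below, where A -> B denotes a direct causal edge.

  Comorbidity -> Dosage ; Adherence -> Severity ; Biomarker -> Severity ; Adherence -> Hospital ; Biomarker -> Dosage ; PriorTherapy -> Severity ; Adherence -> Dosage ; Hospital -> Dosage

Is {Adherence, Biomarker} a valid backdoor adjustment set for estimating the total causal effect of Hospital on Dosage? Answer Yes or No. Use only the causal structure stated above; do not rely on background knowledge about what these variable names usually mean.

Yes

Backdoor paths from Hospital to Dosage (paths whose first edge points into Hospital):
  P1: Hospital <- Adherence -> Severity <- Biomarker -> Dosage
  P2: Hospital <- Adherence -> Dosage
Condition 1 (no descendant of Hospital in the set): holds — descendants of Hospital are {Dosage}; none are in {Adherence, Biomarker}.
Condition 2 (every backdoor path blocked by {Adherence, Biomarker}):
  P1: blocked at fork node Adherence ∈ conditioning set.
  P2: blocked at fork node Adherence ∈ conditioning set.
{Adherence, Biomarker} satisfies the backdoor criterion.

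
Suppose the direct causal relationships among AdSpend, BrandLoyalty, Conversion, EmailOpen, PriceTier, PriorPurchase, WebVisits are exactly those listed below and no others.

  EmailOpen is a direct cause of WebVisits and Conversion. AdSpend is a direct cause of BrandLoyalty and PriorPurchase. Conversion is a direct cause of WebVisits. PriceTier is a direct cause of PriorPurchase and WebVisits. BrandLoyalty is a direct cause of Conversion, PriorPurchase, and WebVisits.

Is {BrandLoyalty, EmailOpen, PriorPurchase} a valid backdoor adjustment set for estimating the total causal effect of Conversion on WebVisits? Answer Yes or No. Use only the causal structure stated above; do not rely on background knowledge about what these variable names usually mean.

Backdoor paths from Conversion to WebVisits (paths whose first edge points into Conversion):
  P1: Conversion <- EmailOpen -> WebVisits
  P2: Conversion <- BrandLoyalty <- AdSpend -> PriorPurchase <- PriceTier -> WebVisits
  P3: Conversion <- BrandLoyalty -> WebVisits
  P4: Conversion <- BrandLoyalty -> PriorPurchase <- PriceTier -> WebVisits
Condition 1 (no descendant of Conversion in the set): holds — descendants of Conversion are {WebVisits}; none are in {BrandLoyalty, EmailOpen, PriorPurchase}.
Condition 2 (every backdoor path blocked by {BrandLoyalty, EmailOpen, PriorPurchase}):
  P1: blocked at fork node EmailOpen ∈ conditioning set.
  P2: blocked at chain node BrandLoyalty ∈ conditioning set.
  P3: blocked at fork node BrandLoyalty ∈ conditioning set.
  P4: blocked at fork node BrandLoyalty ∈ conditioning set.
{BrandLoyalty, EmailOpen, PriorPurchase} satisfies the backdoor criterion.

Yes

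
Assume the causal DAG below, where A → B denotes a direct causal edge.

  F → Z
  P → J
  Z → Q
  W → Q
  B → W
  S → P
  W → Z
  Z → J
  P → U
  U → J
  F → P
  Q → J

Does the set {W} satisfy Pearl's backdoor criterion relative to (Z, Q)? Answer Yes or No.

Yes

Backdoor paths from Z to Q (paths whose first edge points into Z):
  P1: Z <- F -> P -> U -> J <- Q
  P2: Z <- F -> P -> J <- Q
  P3: Z <- W -> Q
Condition 1 (no descendant of Z in the set): holds — descendants of Z are {J, Q}; none are in {W}.
Condition 2 (every backdoor path blocked by {W}):
  P1: blocked at collider J (neither it nor any descendant is in the conditioning set).
  P2: blocked at collider J (neither it nor any descendant is in the conditioning set).
  P3: blocked at fork node W ∈ conditioning set.
{W} satisfies the backdoor criterion.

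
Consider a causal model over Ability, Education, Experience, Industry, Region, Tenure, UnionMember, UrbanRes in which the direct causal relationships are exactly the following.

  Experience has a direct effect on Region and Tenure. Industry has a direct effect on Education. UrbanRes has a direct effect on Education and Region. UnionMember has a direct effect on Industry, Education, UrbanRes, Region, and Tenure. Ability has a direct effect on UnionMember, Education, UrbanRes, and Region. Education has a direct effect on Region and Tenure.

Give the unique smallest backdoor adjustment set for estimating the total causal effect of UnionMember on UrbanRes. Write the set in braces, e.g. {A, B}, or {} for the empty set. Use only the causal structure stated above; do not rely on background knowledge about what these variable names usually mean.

{Ability}

Variables eligible for adjustment (non-descendants of UnionMember, excluding UnionMember and UrbanRes): {Ability, Experience}.
Backdoor paths from UnionMember to UrbanRes:
  P1: UnionMember <- Ability -> UrbanRes
  P2: UnionMember <- Ability -> Education <- UrbanRes
  P3: UnionMember <- Ability -> Education -> Region <- UrbanRes
  P4: UnionMember <- Ability -> Education -> Tenure <- Experience -> Region <- UrbanRes
  P5: UnionMember <- Ability -> Region <- Experience -> Tenure <- Education <- UrbanRes
  P6: UnionMember <- Ability -> Region <- UrbanRes
  P7: UnionMember <- Ability -> Region <- Education <- UrbanRes
The empty set is not sufficient: P1 (UnionMember <- Ability -> UrbanRes) has no collider blocking it and no conditioned non-collider, so it is open.
Try {Ability}:
  P1: blocked at fork node Ability ∈ conditioning set.
  P2: blocked at fork node Ability ∈ conditioning set.
  P3: blocked at fork node Ability ∈ conditioning set.
  P4: blocked at fork node Ability ∈ conditioning set.
  P5: blocked at fork node Ability ∈ conditioning set.
  P6: blocked at fork node Ability ∈ conditioning set.
  P7: blocked at fork node Ability ∈ conditioning set.
{Ability} contains no descendant of UnionMember and blocks every backdoor path.
No other singleton works — e.g. {Experience} leaves P1 open — so {Ability} is the unique smallest valid adjustment set.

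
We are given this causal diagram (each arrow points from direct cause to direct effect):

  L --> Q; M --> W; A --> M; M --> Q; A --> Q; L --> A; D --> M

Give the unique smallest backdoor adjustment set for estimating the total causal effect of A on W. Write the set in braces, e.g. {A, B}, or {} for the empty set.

Variables eligible for adjustment (non-descendants of A, excluding A and W): {D, L}.
Backdoor paths from A to W:
  P1: A <- L -> Q <- M -> W
Each backdoor path contains an unconditioned collider, so every path is already blocked with the empty conditioning set:
  P1: blocked at collider Q (neither it nor any descendant is in the conditioning set).
The empty set is therefore the unique smallest valid set.

{}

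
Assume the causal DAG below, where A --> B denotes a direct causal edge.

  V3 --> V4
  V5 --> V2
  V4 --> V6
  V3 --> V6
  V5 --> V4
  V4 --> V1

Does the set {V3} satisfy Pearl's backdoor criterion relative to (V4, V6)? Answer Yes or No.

Backdoor paths from V4 to V6 (paths whose first edge points into V4):
  P1: V4 <- V3 -> V6
Condition 1 (no descendant of V4 in the set): holds — descendants of V4 are {V1, V6}; none are in {V3}.
Condition 2 (every backdoor path blocked by {V3}):
  P1: blocked at fork node V3 ∈ conditioning set.
{V3} satisfies the backdoor criterion.

Yes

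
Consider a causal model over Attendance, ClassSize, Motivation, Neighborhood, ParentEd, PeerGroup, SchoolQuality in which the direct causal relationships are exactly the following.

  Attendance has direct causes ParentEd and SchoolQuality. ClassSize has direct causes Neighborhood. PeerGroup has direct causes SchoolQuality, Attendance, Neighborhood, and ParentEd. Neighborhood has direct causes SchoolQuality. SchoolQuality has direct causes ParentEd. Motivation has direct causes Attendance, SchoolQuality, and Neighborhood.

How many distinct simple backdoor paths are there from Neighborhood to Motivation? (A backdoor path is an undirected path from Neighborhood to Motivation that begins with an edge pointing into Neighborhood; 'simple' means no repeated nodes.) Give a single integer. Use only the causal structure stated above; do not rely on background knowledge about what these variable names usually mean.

6

A backdoor path from Neighborhood to Motivation is any simple undirected path whose first edge points into Neighborhood (i.e. leaves Neighborhood via a parent).
Parents of Neighborhood: {SchoolQuality}.
Enumerating:
  P1: Neighborhood <- SchoolQuality <- ParentEd -> Attendance -> Motivation
  P2: Neighborhood <- SchoolQuality <- ParentEd -> PeerGroup <- Attendance -> Motivation
  P3: Neighborhood <- SchoolQuality -> Attendance -> Motivation
  P4: Neighborhood <- SchoolQuality -> Motivation
  P5: Neighborhood <- SchoolQuality -> PeerGroup <- ParentEd -> Attendance -> Motivation
  P6: Neighborhood <- SchoolQuality -> PeerGroup <- Attendance -> Motivation
That exhausts the simple backdoor paths. Count: 6.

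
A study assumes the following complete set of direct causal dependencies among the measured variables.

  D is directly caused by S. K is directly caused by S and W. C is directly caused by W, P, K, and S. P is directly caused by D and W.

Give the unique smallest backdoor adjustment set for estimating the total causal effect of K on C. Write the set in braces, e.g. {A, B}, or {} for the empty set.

Variables eligible for adjustment (non-descendants of K, excluding K and C): {D, P, S, W}.
Backdoor paths from K to C:
  P1: K <- S -> D -> P <- W -> C
  P2: K <- S -> D -> P -> C
  P3: K <- S -> C
  P4: K <- W -> P <- D <- S -> C
  P5: K <- W -> P -> C
  P6: K <- W -> C
The empty set is not sufficient: P2 (K <- S -> D -> P -> C) has no collider blocking it and no conditioned non-collider, so it is open.
Try {S, W}:
  P1: blocked at fork node S ∈ conditioning set.
  P2: blocked at fork node S ∈ conditioning set.
  P3: blocked at fork node S ∈ conditioning set.
  P4: blocked at fork node W ∈ conditioning set.
  P5: blocked at fork node W ∈ conditioning set.
  P6: blocked at fork node W ∈ conditioning set.
{S, W} contains no descendant of K and blocks every backdoor path.
Every element of {S, W} is needed (dropping S leaves P2 open; dropping W leaves P5 open), so no proper subset is valid.
Among all size-2 subsets of the eligible variables, only {S, W} blocks every backdoor path, so it is the unique smallest valid adjustment set.

{S, W}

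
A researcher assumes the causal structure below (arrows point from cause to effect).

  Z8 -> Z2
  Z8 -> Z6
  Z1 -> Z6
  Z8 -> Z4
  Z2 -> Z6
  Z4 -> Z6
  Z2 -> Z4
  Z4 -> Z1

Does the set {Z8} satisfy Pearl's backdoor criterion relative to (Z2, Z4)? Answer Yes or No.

Backdoor paths from Z2 to Z4 (paths whose first edge points into Z2):
  P1: Z2 <- Z8 -> Z4
  P2: Z2 <- Z8 -> Z6 <- Z4
  P3: Z2 <- Z8 -> Z6 <- Z1 <- Z4
Condition 1 (no descendant of Z2 in the set): holds — descendants of Z2 are {Z1, Z4, Z6}; none are in {Z8}.
Condition 2 (every backdoor path blocked by {Z8}):
  P1: blocked at fork node Z8 ∈ conditioning set.
  P2: blocked at fork node Z8 ∈ conditioning set.
  P3: blocked at fork node Z8 ∈ conditioning set.
{Z8} satisfies the backdoor criterion.

Yes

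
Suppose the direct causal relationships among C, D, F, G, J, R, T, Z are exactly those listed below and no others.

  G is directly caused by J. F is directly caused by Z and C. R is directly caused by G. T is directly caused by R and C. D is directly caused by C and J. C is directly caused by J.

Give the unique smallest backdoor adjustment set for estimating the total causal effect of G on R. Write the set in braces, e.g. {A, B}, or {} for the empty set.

{}

Variables eligible for adjustment (non-descendants of G, excluding G and R): {C, D, F, J, Z}.
Backdoor paths from G to R:
  P1: G <- J -> C -> T <- R
  P2: G <- J -> D <- C -> T <- R
Each backdoor path contains an unconditioned collider, so every path is already blocked with the empty conditioning set:
  P1: blocked at collider T (neither it nor any descendant is in the conditioning set).
  P2: blocked at collider D (neither it nor any descendant is in the conditioning set).
The empty set is therefore the unique smallest valid set.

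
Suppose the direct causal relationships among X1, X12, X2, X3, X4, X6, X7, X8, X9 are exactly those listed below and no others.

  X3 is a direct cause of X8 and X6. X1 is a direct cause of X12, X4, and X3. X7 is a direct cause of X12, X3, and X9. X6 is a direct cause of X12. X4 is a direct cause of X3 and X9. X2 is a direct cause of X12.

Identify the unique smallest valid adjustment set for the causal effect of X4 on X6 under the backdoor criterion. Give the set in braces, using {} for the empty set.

{X1}

Variables eligible for adjustment (non-descendants of X4, excluding X4 and X6): {X1, X2, X7}.
Backdoor paths from X4 to X6:
  P1: X4 <- X1 -> X3 <- X7 -> X12 <- X6
  P2: X4 <- X1 -> X3 -> X6
  P3: X4 <- X1 -> X12 <- X7 -> X3 -> X6
  P4: X4 <- X1 -> X12 <- X6
The empty set is not sufficient: P2 (X4 <- X1 -> X3 -> X6) has no collider blocking it and no conditioned non-collider, so it is open.
Try {X1}:
  P1: blocked at fork node X1 ∈ conditioning set.
  P2: blocked at fork node X1 ∈ conditioning set.
  P3: blocked at fork node X1 ∈ conditioning set.
  P4: blocked at fork node X1 ∈ conditioning set.
{X1} contains no descendant of X4 and blocks every backdoor path.
No other singleton works — e.g. {X7} leaves P2 open — so {X1} is the unique smallest valid adjustment set.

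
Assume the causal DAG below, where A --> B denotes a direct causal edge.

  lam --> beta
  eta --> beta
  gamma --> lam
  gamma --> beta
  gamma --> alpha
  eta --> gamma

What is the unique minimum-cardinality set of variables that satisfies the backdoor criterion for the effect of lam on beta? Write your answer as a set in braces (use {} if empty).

Variables eligible for adjustment (non-descendants of lam, excluding lam and beta): {alpha, eta, gamma}.
Backdoor paths from lam to beta:
  P1: lam <- gamma <- eta -> beta
  P2: lam <- gamma -> beta
The empty set is not sufficient: P1 (lam <- gamma <- eta -> beta) has no collider blocking it and no conditioned non-collider, so it is open.
Try {gamma}:
  P1: blocked at chain node gamma ∈ conditioning set.
  P2: blocked at fork node gamma ∈ conditioning set.
{gamma} contains no descendant of lam and blocks every backdoor path.
No other singleton works — e.g. {eta} leaves P2 open — so {gamma} is the unique smallest valid adjustment set.

{gamma}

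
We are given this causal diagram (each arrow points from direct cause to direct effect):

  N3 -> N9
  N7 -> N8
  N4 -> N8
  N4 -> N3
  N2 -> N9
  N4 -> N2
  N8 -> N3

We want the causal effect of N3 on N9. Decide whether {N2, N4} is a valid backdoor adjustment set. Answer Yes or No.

Yes

Backdoor paths from N3 to N9 (paths whose first edge points into N3):
  P1: N3 <- N4 -> N2 -> N9
  P2: N3 <- N8 <- N4 -> N2 -> N9
Condition 1 (no descendant of N3 in the set): holds — descendants of N3 are {N9}; none are in {N2, N4}.
Condition 2 (every backdoor path blocked by {N2, N4}):
  P1: blocked at fork node N4 ∈ conditioning set.
  P2: blocked at fork node N4 ∈ conditioning set.
{N2, N4} satisfies the backdoor criterion.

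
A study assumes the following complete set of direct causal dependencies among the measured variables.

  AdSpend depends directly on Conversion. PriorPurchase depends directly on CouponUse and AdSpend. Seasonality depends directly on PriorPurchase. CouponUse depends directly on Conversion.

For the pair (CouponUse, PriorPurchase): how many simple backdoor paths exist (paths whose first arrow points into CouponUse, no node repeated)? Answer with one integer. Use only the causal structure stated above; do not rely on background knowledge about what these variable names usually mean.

1

A backdoor path from CouponUse to PriorPurchase is any simple undirected path whose first edge points into CouponUse (i.e. leaves CouponUse via a parent).
Parents of CouponUse: {Conversion}.
Enumerating:
  P1: CouponUse <- Conversion -> AdSpend -> PriorPurchase
That exhausts the simple backdoor paths. Count: 1.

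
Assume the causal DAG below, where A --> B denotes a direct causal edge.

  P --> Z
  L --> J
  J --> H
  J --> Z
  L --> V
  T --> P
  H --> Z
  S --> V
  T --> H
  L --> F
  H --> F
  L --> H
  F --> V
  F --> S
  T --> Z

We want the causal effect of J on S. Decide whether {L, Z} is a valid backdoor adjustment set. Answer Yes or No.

No

Backdoor paths from J to S (paths whose first edge points into J):
  P1: J <- L -> H -> F -> S
  P2: J <- L -> H -> F -> V <- S
  P3: J <- L -> F -> S
  P4: J <- L -> F -> V <- S
  P5: J <- L -> V <- F -> S
  P6: J <- L -> V <- S
Condition 1 (no descendant of J in the set): FAILS — Z is a descendant of J.
Condition 2 (every backdoor path blocked by {L, Z}):
  P1: blocked at fork node L ∈ conditioning set.
  P2: blocked at fork node L ∈ conditioning set.
  P3: blocked at fork node L ∈ conditioning set.
  P4: blocked at fork node L ∈ conditioning set.
  P5: blocked at fork node L ∈ conditioning set.
  P6: blocked at fork node L ∈ conditioning set.
{L, Z} does not satisfy the backdoor criterion.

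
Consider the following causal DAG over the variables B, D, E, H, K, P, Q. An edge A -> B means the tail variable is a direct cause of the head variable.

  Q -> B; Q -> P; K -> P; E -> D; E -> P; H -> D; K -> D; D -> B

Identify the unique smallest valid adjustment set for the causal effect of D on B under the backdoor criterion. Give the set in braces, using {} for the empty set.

{}

Variables eligible for adjustment (non-descendants of D, excluding D and B): {E, H, K, P, Q}.
Backdoor paths from D to B:
  P1: D <- K -> P <- Q -> B
  P2: D <- E -> P <- Q -> B
Each backdoor path contains an unconditioned collider, so every path is already blocked with the empty conditioning set:
  P1: blocked at collider P (neither it nor any descendant is in the conditioning set).
  P2: blocked at collider P (neither it nor any descendant is in the conditioning set).
The empty set is therefore the unique smallest valid set.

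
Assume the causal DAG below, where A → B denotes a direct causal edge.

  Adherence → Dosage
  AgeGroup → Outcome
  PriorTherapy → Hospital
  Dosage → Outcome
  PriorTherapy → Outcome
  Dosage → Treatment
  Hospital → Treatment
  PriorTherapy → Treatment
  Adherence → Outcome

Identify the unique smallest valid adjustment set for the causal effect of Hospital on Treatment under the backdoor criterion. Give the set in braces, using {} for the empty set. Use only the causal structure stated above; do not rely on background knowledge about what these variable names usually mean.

Variables eligible for adjustment (non-descendants of Hospital, excluding Hospital and Treatment): {Adherence, AgeGroup, Dosage, Outcome, PriorTherapy}.
Backdoor paths from Hospital to Treatment:
  P1: Hospital <- PriorTherapy -> Outcome <- Adherence -> Dosage -> Treatment
  P2: Hospital <- PriorTherapy -> Outcome <- Dosage -> Treatment
  P3: Hospital <- PriorTherapy -> Treatment
The empty set is not sufficient: P3 (Hospital <- PriorTherapy -> Treatment) has no collider blocking it and no conditioned non-collider, so it is open.
Try {PriorTherapy}:
  P1: blocked at fork node PriorTherapy ∈ conditioning set.
  P2: blocked at fork node PriorTherapy ∈ conditioning set.
  P3: blocked at fork node PriorTherapy ∈ conditioning set.
{PriorTherapy} contains no descendant of Hospital and blocks every backdoor path.
No other singleton works — e.g. {Adherence} leaves P3 open — so {PriorTherapy} is the unique smallest valid adjustment set.

{PriorTherapy}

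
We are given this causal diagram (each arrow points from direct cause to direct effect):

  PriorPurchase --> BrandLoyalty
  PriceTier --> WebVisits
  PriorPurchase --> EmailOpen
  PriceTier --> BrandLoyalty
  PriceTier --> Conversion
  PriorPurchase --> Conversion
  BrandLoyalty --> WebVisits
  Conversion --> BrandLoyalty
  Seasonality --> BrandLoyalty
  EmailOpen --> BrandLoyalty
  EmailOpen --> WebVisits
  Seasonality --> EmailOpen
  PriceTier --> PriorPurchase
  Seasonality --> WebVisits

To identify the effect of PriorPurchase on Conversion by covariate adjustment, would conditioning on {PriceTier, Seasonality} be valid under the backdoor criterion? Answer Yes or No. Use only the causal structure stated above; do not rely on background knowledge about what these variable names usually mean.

Backdoor paths from PriorPurchase to Conversion (paths whose first edge points into PriorPurchase):
  P1: PriorPurchase <- PriceTier -> Conversion
  P2: PriorPurchase <- PriceTier -> BrandLoyalty <- Conversion
  P3: PriorPurchase <- PriceTier -> WebVisits <- Seasonality -> EmailOpen -> BrandLoyalty <- Conversion
  P4: PriorPurchase <- PriceTier -> WebVisits <- Seasonality -> BrandLoyalty <- Conversion
  P5: PriorPurchase <- PriceTier -> WebVisits <- EmailOpen <- Seasonality -> BrandLoyalty <- Conversion
  P6: PriorPurchase <- PriceTier -> WebVisits <- EmailOpen -> BrandLoyalty <- Conversion
  P7: PriorPurchase <- PriceTier -> WebVisits <- BrandLoyalty <- Conversion
Condition 1 (no descendant of PriorPurchase in the set): holds — descendants of PriorPurchase are {BrandLoyalty, Conversion, EmailOpen, WebVisits}; none are in {PriceTier, Seasonality}.
Condition 2 (every backdoor path blocked by {PriceTier, Seasonality}):
  P1: blocked at fork node PriceTier ∈ conditioning set.
  P2: blocked at fork node PriceTier ∈ conditioning set.
  P3: blocked at fork node PriceTier ∈ conditioning set.
  P4: blocked at fork node PriceTier ∈ conditioning set.
  P5: blocked at fork node PriceTier ∈ conditioning set.
  P6: blocked at fork node PriceTier ∈ conditioning set.
  P7: blocked at fork node PriceTier ∈ conditioning set.
{PriceTier, Seasonality} satisfies the backdoor criterion.

Yes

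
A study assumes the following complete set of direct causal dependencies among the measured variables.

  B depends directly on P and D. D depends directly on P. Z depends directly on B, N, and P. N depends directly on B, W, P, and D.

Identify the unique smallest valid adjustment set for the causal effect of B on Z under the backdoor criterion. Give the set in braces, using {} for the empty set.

Variables eligible for adjustment (non-descendants of B, excluding B and Z): {D, P, W}.
Backdoor paths from B to Z:
  P1: B <- P -> D -> N -> Z
  P2: B <- P -> N -> Z
  P3: B <- P -> Z
  P4: B <- D <- P -> N -> Z
  P5: B <- D <- P -> Z
  P6: B <- D -> N <- P -> Z
  P7: B <- D -> N -> Z
The empty set is not sufficient: P1 (B <- P -> D -> N -> Z) has no collider blocking it and no conditioned non-collider, so it is open.
Try {D, P}:
  P1: blocked at fork node P ∈ conditioning set.
  P2: blocked at fork node P ∈ conditioning set.
  P3: blocked at fork node P ∈ conditioning set.
  P4: blocked at chain node D ∈ conditioning set.
  P5: blocked at chain node D ∈ conditioning set.
  P6: blocked at fork node D ∈ conditioning set.
  P7: blocked at fork node D ∈ conditioning set.
{D, P} contains no descendant of B and blocks every backdoor path.
Every element of {D, P} is needed (dropping D leaves P7 open; dropping P leaves P2 open), so no proper subset is valid.
Among all size-2 subsets of the eligible variables, only {D, P} blocks every backdoor path, so it is the unique smallest valid adjustment set.

{D, P}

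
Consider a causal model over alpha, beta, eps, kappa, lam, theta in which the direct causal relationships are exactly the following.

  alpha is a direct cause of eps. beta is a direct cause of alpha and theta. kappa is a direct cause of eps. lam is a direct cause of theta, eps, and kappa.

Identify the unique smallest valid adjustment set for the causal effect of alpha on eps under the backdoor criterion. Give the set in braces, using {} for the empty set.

{}

Variables eligible for adjustment (non-descendants of alpha, excluding alpha and eps): {beta, kappa, lam, theta}.
Backdoor paths from alpha to eps:
  P1: alpha <- beta -> theta <- lam -> kappa -> eps
  P2: alpha <- beta -> theta <- lam -> eps
Each backdoor path contains an unconditioned collider, so every path is already blocked with the empty conditioning set:
  P1: blocked at collider theta (neither it nor any descendant is in the conditioning set).
  P2: blocked at collider theta (neither it nor any descendant is in the conditioning set).
The empty set is therefore the unique smallest valid set.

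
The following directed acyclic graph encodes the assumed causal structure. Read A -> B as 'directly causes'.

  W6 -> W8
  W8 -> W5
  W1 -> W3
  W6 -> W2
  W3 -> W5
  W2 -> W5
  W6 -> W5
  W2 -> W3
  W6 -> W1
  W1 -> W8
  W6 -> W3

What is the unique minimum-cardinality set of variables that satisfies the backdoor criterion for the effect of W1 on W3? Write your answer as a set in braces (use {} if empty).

Variables eligible for adjustment (non-descendants of W1, excluding W1 and W3): {W2, W6}.
Backdoor paths from W1 to W3:
  P1: W1 <- W6 -> W2 -> W3
  P2: W1 <- W6 -> W2 -> W5 <- W3
  P3: W1 <- W6 -> W3
  P4: W1 <- W6 -> W8 -> W5 <- W2 -> W3
  P5: W1 <- W6 -> W8 -> W5 <- W3
  P6: W1 <- W6 -> W5 <- W2 -> W3
  P7: W1 <- W6 -> W5 <- W3
The empty set is not sufficient: P1 (W1 <- W6 -> W2 -> W3) has no collider blocking it and no conditioned non-collider, so it is open.
Try {W6}:
  P1: blocked at fork node W6 ∈ conditioning set.
  P2: blocked at fork node W6 ∈ conditioning set.
  P3: blocked at fork node W6 ∈ conditioning set.
  P4: blocked at fork node W6 ∈ conditioning set.
  P5: blocked at fork node W6 ∈ conditioning set.
  P6: blocked at fork node W6 ∈ conditioning set.
  P7: blocked at fork node W6 ∈ conditioning set.
{W6} contains no descendant of W1 and blocks every backdoor path.
No other singleton works — e.g. {W2} leaves P3 open — so {W6} is the unique smallest valid adjustment set.

{W6}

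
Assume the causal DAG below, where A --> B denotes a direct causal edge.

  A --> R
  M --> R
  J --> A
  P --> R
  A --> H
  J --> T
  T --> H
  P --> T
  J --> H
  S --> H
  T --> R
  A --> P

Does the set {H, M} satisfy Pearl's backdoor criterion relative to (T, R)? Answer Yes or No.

No

Backdoor paths from T to R (paths whose first edge points into T):
  P1: T <- J -> A -> P -> R
  P2: T <- J -> A -> R
  P3: T <- J -> H <- A -> P -> R
  P4: T <- J -> H <- A -> R
  P5: T <- P <- A -> R
  P6: T <- P -> R
Condition 1 (no descendant of T in the set): FAILS — H is a descendant of T.
Condition 2 (every backdoor path blocked by {H, M}):
  P1: open — no interior node is in the conditioning set.
  P2: open — no interior node is in the conditioning set.
  P3: open — collider(s) H are conditioned on (or have a conditioned descendant) and no non-collider on the path is in the set.
  P4: open — collider(s) H are conditioned on (or have a conditioned descendant) and no non-collider on the path is in the set.
  P5: open — no interior node is in the conditioning set.
  P6: open — no interior node is in the conditioning set.
{H, M} does not satisfy the backdoor criterion.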